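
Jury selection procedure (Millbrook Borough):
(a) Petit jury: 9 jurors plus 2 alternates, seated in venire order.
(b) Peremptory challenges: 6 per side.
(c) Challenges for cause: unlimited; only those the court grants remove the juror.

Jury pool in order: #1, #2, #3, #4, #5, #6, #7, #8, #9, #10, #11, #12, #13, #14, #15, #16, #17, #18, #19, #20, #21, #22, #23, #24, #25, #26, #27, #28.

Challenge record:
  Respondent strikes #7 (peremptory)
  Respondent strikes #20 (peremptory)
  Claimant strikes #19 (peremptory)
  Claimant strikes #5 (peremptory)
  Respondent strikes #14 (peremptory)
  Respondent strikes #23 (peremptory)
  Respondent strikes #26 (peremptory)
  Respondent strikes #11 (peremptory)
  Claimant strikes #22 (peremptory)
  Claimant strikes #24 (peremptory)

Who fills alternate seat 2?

Removed: #5, #7, #11, #14, #19, #20, #22, #23, #24, #26.
Seating in order: seats 1–9 → #1, #2, #3, #4, #6, #8, #9, #10, #12; alternates → #13, #15.
So alternate 2 is #15.

15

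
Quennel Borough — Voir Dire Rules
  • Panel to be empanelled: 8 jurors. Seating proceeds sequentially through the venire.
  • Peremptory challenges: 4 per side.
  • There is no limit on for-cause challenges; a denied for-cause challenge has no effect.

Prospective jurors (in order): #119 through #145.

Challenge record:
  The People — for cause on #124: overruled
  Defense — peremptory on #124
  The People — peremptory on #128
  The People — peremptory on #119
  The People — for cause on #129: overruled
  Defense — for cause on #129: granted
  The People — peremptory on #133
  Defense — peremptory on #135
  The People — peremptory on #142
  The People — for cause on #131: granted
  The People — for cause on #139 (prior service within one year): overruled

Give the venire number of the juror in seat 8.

Removed: #119, #124, #128, #129, #131, #133, #135, #142. (#139 stays — for-cause denied.)
Seating in order: seats 1–8 → #120, #121, #122, #123, #125, #126, #127, #130.
So seat 8 is #130.

130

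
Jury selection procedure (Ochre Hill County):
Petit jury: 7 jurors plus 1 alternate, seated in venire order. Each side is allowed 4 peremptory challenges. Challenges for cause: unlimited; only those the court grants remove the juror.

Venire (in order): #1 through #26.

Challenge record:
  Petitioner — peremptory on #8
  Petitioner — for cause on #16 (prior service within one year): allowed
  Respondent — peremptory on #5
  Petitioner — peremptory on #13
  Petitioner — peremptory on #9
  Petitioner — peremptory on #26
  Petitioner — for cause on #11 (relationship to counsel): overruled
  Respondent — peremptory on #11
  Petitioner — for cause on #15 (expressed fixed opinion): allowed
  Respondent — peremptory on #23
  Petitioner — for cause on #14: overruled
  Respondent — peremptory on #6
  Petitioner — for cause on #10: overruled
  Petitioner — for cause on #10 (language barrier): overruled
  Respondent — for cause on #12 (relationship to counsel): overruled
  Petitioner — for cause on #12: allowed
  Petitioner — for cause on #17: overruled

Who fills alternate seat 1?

Removed: #5, #6, #8, #9, #11, #12, #13, #15, #16, #23, #26. (#10, #14, #17 stay — for-cause denied.)
Filling seats in venire order through position 8: #1, #2, #3, #4, #7, #10, #14, #17.
So alternate 1 is #17.

17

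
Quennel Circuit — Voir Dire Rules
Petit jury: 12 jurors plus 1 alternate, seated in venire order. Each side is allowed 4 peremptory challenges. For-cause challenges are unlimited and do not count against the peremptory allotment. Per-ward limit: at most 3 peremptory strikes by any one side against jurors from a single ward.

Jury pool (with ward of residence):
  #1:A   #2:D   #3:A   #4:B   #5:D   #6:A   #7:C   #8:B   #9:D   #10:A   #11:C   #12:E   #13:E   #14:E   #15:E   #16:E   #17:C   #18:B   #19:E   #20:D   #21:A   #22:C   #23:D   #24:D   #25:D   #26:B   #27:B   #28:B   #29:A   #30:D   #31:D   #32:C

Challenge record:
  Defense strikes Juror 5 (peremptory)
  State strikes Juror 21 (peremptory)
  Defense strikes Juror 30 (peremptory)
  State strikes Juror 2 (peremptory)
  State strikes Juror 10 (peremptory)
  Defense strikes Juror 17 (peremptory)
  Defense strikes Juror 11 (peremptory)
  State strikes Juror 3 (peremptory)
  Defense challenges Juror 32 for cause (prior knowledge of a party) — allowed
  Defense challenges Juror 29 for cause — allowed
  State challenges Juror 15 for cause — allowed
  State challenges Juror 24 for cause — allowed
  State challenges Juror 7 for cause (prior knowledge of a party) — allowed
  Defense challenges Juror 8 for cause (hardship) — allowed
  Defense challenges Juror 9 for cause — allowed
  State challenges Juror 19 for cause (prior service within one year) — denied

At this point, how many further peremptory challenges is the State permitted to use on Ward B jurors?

0

State peremptories so far: #21, #2, #10, #3 — 4 of 4 used, 0 left overall.
Against Ward B: none yet — per-ward cap 3 leaves 3.
Binding limit: min(0, 3) = 0.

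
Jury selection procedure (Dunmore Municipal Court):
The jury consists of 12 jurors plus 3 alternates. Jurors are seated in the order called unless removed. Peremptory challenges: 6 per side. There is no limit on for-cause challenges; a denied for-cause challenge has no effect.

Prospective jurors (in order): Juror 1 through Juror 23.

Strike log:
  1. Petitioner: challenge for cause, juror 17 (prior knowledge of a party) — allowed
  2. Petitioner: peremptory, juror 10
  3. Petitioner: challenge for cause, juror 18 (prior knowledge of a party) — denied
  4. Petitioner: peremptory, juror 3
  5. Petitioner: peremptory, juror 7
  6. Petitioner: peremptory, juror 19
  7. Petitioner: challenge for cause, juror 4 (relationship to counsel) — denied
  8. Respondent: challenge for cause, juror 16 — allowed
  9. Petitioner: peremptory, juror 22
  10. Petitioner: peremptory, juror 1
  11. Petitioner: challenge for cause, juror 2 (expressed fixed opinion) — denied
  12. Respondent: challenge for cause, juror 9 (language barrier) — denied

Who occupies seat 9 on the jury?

13

Removed: #1, #3, #7, #10, #16, #17, #19, #22. (#2, #4, #9, #18 stay — for-cause denied.)
Seating in order: seats 1–12 → #2, #4, #5, #6, #8, #9, #11, #12, #13, #14, #15, #18; alternates → #20, #21, #23.
So seat 9 is #13.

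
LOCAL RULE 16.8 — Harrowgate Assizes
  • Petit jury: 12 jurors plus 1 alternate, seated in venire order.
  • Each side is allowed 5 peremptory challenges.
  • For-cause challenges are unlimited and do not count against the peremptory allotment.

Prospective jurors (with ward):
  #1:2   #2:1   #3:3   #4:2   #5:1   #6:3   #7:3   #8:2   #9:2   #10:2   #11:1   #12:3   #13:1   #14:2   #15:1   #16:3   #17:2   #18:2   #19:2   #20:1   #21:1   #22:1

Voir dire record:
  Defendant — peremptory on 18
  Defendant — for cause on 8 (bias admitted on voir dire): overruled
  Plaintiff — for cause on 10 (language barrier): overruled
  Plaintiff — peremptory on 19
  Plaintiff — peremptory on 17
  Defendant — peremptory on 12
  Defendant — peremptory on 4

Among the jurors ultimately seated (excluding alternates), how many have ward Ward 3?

3

Removed: #4, #12, #17, #18, #19.
Seated jurors 1–12: #1, #2, #3, #5, #6, #7, #8, #9, #10, #11, #13, #14 (alternates #15 not counted).
Of those, in Ward 3: #3, #6, #7 → 3.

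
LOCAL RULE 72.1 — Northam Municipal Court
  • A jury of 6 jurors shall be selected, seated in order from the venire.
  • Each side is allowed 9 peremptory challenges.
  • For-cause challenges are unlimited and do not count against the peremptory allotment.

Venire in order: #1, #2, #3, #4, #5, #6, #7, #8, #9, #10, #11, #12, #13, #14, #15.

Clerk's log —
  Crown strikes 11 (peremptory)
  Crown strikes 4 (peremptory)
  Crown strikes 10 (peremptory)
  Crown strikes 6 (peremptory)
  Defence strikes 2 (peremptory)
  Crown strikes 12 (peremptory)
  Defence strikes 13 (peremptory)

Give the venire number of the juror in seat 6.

Removed: #2, #4, #6, #10, #11, #12, #13.
Filling seats in venire order through position 6: #1, #3, #5, #7, #8, #9.
So seat 6 is #9.

9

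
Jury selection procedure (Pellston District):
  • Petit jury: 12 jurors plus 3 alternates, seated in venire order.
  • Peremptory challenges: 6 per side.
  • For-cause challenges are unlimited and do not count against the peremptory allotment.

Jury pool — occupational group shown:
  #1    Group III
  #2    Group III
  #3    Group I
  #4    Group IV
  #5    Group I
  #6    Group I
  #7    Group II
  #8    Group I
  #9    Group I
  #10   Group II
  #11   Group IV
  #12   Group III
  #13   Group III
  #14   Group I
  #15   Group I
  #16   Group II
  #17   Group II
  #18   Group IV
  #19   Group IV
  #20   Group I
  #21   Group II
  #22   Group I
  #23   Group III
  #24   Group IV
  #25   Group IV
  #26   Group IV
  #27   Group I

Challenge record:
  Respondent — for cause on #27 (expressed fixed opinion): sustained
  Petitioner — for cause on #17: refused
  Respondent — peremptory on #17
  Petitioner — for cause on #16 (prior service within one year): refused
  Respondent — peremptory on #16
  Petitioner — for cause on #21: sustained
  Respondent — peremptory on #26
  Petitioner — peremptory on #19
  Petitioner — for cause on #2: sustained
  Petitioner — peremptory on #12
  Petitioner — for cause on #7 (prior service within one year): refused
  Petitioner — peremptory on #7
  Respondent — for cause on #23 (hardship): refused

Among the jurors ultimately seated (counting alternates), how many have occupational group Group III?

2

Removed: #2, #7, #12, #16, #17, #19, #21, #26, #27.
Seated (15 incl. alternates): #1, #3, #4, #5, #6, #8, #9, #10, #11, #13, #14, #15, #18, #20, #22.
Of those, in Group III: #1, #13 → 2.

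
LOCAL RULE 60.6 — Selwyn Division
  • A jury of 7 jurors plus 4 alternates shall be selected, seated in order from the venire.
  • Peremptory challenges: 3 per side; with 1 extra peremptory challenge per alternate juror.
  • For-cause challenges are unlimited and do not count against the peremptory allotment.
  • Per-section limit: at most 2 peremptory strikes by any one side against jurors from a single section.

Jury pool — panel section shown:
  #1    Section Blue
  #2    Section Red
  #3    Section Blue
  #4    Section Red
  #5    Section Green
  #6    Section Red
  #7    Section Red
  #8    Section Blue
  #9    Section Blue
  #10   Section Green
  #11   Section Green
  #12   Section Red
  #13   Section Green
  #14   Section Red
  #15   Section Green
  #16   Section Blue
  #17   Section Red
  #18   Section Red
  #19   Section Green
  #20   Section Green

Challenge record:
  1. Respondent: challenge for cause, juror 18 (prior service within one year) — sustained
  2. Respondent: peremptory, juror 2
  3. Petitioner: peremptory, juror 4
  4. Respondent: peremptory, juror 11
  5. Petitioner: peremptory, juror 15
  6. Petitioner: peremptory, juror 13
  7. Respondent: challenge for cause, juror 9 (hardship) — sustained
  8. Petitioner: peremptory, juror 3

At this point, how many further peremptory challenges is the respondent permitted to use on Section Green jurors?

1

Respondent peremptories so far: #2, #11 — 2 of 7 used, 5 left overall.
Against Section Green: #11 — 1 used; per-section cap 2 leaves 1.
Binding limit: min(5, 1) = 1.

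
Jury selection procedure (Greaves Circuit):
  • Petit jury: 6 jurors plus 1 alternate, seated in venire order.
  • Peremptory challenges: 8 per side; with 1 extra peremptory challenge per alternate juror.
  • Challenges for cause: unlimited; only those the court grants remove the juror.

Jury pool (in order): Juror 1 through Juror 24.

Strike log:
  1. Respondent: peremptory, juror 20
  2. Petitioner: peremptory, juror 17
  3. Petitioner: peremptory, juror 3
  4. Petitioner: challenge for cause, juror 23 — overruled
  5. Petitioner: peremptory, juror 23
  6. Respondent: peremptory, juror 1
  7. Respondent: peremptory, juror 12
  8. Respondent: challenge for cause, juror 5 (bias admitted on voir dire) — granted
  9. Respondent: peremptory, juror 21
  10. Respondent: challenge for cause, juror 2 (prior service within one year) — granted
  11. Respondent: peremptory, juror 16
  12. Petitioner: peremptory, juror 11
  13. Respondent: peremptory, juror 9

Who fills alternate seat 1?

Removed: #1, #2, #3, #5, #9, #11, #12, #16, #17, #20, #21, #23.
Seating in order: seats 1–6 → #4, #6, #7, #8, #10, #13; alternates → #14.
So alternate 1 is #14.

14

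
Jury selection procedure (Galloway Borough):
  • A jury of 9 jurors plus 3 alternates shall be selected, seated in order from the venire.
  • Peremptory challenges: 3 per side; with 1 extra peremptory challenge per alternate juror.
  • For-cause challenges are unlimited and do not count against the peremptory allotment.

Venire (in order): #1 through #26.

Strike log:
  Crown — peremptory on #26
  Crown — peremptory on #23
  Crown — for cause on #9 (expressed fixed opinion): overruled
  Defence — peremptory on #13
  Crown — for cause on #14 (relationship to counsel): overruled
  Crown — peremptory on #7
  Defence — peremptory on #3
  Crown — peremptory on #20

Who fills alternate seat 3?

15

Removed: #3, #7, #13, #20, #23, #26. (#9, #14 stay — for-cause denied.)
Seating in order: seats 1–9 → #1, #2, #4, #5, #6, #8, #9, #10, #11; alternates → #12, #14, #15.
So alternate 3 is #15.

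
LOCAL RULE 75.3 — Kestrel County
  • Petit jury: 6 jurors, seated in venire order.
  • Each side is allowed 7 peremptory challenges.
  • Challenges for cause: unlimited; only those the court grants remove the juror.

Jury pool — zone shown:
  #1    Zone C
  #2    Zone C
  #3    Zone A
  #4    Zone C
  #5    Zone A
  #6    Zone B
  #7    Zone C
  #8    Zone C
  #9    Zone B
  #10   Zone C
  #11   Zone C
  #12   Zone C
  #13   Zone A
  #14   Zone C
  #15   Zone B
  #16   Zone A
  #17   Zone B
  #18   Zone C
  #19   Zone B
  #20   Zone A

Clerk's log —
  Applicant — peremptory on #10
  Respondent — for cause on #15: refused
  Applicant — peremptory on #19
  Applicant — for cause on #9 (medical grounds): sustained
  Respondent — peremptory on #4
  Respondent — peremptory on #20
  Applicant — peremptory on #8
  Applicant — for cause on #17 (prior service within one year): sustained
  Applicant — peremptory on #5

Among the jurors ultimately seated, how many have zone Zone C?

Removed: #4, #5, #8, #9, #10, #17, #19, #20.
Seated jurors 1–6: #1, #2, #3, #6, #7, #11.
Of those, in Zone C: #1, #2, #7, #11 → 4.

4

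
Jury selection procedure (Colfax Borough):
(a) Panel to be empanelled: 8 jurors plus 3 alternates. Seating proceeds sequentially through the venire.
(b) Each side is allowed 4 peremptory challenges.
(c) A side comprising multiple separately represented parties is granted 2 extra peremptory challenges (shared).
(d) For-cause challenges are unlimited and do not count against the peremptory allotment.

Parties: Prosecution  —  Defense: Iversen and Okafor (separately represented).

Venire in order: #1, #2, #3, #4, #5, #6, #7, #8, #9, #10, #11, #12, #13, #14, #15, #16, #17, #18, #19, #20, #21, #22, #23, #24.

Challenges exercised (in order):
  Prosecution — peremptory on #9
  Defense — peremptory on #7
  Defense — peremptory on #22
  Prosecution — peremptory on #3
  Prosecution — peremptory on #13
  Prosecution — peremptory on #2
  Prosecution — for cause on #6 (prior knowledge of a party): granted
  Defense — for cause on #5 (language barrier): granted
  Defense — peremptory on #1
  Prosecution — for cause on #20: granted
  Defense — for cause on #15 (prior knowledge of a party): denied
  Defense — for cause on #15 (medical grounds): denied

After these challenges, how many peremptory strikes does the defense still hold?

3

Defense allotment: 4 base + 2 multi-party = 6.
Defense peremptories used: #7, #22, #1 — 3 (for-cause on #5, #15, #15 don't count).
Remaining: 6 − 3 = 3.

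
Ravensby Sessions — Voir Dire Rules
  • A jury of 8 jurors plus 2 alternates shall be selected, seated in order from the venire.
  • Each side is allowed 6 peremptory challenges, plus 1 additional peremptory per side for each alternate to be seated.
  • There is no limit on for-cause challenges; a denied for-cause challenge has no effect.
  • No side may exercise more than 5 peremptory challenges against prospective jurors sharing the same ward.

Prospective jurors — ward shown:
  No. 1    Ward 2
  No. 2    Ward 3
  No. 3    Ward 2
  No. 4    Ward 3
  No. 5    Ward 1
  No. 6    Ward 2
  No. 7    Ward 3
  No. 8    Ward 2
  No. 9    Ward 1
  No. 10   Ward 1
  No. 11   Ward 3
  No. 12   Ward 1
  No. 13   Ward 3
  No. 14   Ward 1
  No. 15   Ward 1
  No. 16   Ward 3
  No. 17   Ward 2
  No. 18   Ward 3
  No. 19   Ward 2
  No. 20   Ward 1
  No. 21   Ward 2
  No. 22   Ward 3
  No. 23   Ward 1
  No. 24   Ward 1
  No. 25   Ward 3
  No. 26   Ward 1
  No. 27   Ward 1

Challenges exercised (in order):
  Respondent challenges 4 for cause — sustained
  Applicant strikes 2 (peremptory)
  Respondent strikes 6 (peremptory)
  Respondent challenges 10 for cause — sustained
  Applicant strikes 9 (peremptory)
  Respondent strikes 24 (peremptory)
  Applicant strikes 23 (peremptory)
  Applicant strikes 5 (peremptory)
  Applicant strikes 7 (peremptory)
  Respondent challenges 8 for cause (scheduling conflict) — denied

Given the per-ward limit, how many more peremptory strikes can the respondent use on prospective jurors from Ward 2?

Respondent peremptories so far: #6, #24 — 2 of 8 used, 6 left overall.
Against Ward 2: #6 — 1 used; per-ward cap 5 leaves 4.
Binding limit: min(6, 4) = 4.

4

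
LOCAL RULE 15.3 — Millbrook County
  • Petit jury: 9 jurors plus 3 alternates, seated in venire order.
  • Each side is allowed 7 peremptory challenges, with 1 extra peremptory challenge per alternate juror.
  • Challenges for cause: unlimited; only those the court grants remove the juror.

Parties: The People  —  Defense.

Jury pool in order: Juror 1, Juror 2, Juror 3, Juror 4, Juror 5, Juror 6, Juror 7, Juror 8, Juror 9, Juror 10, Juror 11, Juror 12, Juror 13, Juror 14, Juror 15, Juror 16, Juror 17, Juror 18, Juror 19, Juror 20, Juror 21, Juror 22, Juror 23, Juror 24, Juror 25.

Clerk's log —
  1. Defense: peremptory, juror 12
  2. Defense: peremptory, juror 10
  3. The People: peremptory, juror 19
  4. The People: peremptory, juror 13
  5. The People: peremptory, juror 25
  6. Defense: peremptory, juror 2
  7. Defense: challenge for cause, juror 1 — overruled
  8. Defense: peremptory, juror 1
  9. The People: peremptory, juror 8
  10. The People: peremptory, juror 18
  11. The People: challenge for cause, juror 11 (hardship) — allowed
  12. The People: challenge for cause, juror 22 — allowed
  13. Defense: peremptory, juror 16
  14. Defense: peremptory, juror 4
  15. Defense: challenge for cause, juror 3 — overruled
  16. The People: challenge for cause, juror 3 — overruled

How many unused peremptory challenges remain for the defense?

4

Defense allotment: 7 base + 1 × 3 alternates = 10.
Defense peremptories used: #12, #10, #2, #1, #16, #4 — 6 (for-cause on #1, #3 don't count).
Remaining: 10 − 6 = 4.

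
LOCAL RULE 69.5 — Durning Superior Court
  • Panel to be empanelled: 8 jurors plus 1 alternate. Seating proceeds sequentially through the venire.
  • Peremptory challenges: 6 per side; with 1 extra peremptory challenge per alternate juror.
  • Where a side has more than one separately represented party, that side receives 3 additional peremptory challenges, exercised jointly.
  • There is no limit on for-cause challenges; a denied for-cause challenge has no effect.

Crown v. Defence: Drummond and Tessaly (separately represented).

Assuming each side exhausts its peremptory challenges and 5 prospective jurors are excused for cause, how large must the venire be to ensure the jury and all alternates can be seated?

Seats to fill: 8 + 1 alternates = 9.
Peremptories — Crown: 6 + 1×1 = 7; Defence: 6 + 1×1 + 3 = 10; total 17.
For-cause removals: 5.
Minimum venire: 9 + 17 + 5 = 31.

31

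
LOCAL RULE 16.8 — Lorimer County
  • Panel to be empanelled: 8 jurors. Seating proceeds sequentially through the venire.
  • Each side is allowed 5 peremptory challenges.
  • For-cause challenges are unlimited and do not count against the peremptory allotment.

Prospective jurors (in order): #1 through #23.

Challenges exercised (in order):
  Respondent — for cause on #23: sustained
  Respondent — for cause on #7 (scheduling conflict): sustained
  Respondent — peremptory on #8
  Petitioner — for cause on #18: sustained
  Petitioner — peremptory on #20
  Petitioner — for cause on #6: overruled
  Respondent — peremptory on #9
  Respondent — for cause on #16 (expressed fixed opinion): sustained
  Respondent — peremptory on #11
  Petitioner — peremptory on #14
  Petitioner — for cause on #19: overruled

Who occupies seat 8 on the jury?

Removed: #7, #8, #9, #11, #14, #16, #18, #20, #23. (#6, #19 stay — for-cause denied.)
Seating in order: seats 1–8 → #1, #2, #3, #4, #5, #6, #10, #12.
So seat 8 is #12.

12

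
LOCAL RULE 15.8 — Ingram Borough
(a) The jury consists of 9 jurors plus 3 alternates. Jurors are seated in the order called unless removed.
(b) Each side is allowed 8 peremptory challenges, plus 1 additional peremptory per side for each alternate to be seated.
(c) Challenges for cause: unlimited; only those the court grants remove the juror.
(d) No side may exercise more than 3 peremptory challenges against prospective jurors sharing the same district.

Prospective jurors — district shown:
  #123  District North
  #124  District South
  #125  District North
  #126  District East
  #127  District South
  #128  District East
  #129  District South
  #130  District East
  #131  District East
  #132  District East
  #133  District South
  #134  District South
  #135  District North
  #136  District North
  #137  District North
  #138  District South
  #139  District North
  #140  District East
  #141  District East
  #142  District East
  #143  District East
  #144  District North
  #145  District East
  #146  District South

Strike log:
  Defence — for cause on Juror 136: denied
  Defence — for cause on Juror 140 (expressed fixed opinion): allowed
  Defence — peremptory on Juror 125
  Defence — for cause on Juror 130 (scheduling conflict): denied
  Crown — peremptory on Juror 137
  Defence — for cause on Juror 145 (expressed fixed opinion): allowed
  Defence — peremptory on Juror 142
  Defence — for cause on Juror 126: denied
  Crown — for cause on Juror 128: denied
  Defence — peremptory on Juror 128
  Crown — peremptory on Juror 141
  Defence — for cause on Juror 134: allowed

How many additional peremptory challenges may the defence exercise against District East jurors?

1

Defence peremptories so far: #125, #142, #128 — 3 of 11 used, 8 left overall.
Against District East: #142, #128 — 2 used; per-district cap 3 leaves 1.
Binding limit: min(8, 1) = 1.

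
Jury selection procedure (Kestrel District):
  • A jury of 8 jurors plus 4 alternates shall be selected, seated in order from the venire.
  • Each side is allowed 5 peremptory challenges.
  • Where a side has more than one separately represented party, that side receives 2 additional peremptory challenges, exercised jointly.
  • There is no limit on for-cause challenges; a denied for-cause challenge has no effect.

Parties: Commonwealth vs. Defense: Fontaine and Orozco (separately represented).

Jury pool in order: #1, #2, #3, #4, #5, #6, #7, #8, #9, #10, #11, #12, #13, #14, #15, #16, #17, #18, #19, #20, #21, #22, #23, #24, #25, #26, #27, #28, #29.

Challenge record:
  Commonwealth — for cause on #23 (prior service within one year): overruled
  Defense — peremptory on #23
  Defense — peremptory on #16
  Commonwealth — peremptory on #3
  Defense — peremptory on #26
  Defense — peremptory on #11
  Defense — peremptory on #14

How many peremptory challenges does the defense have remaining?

2

Defense allotment: 5 base + 2 multi-party = 7.
Defense peremptories used: #23, #16, #26, #11, #14 — 5.
Remaining: 7 − 5 = 2.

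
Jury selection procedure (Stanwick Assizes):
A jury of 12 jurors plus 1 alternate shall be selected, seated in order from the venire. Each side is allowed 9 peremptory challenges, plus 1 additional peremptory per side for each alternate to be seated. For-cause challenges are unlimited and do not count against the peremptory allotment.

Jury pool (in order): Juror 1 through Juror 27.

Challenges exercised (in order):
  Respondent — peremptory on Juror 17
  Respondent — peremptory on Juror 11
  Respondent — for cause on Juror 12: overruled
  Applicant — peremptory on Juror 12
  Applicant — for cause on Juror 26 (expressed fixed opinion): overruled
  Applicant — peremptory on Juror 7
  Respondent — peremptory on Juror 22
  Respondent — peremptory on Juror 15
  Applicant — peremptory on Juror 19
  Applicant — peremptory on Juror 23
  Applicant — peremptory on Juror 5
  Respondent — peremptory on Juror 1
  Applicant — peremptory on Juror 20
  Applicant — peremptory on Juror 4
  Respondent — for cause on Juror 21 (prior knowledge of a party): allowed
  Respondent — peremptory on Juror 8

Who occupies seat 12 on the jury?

Removed: #1, #4, #5, #7, #8, #11, #12, #15, #17, #19, #20, #21, #22, #23. (#26 stays — for-cause denied.)
Seating in order: seats 1–12 → #2, #3, #6, #9, #10, #13, #14, #16, #18, #24, #25, #26; alternates → #27.
So seat 12 is #26.

26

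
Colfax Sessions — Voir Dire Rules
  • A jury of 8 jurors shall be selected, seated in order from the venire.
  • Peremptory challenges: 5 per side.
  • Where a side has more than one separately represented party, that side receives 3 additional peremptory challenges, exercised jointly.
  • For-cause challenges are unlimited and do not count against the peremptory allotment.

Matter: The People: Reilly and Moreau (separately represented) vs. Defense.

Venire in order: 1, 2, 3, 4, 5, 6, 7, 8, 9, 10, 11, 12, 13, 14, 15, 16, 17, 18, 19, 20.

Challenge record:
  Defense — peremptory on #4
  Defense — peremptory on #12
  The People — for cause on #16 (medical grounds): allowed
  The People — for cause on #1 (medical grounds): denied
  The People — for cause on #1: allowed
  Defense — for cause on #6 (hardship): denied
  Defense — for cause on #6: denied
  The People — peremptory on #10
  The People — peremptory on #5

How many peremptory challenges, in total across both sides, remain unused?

9

The People allotment: 5 base + 3 multi-party = 8. Defense allotment: 5.
The People peremptories used: #10, #5 — 2 (for-cause on #16, #1, #1 don't count).
Defense peremptories used: #4, #12 — 2 (for-cause on #6, #6 don't count).
Remaining: (8 − 2) + (5 − 2) = 9.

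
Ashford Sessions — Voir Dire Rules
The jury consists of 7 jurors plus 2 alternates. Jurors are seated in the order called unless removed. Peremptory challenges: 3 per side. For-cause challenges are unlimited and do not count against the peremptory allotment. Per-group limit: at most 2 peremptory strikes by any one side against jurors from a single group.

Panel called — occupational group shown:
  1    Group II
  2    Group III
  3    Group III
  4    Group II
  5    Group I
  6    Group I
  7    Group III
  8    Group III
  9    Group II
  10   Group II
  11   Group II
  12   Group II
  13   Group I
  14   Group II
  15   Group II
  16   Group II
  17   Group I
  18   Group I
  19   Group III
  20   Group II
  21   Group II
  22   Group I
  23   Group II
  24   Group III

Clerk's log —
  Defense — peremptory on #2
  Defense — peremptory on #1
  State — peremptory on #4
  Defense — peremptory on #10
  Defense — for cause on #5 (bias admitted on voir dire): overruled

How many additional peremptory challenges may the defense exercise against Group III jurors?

Defense peremptories so far: #2, #1, #10 — 3 of 3 used, 0 left overall.
Against Group III: #2 — 1 used; per-group cap 2 leaves 1.
Binding limit: min(0, 1) = 0.

0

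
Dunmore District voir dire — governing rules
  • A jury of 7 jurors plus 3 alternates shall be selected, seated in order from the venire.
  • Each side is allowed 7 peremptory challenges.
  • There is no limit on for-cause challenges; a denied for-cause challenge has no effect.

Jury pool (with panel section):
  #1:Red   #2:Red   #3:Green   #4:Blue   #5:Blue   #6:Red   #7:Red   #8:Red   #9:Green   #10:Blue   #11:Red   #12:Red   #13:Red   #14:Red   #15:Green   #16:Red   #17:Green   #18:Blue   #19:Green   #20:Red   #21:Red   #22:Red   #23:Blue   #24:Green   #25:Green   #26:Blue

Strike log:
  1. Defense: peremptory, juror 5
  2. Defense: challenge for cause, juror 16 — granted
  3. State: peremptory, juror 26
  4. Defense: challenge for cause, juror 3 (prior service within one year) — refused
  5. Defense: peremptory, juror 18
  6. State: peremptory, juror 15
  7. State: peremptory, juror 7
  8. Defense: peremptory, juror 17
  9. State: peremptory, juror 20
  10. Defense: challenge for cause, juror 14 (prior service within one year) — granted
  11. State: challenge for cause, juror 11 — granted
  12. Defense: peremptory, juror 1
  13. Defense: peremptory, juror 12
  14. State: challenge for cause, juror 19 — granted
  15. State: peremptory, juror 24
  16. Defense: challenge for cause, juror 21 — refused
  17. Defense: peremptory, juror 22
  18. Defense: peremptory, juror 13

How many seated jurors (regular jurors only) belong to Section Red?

3

Removed: #1, #5, #7, #11, #12, #13, #14, #15, #16, #17, #18, #19, #20, #22, #24, #26.
Seated jurors 1–7: #2, #3, #4, #6, #8, #9, #10 (alternates #21, #23, #25 not counted).
Of those, in Section Red: #2, #6, #8 → 3.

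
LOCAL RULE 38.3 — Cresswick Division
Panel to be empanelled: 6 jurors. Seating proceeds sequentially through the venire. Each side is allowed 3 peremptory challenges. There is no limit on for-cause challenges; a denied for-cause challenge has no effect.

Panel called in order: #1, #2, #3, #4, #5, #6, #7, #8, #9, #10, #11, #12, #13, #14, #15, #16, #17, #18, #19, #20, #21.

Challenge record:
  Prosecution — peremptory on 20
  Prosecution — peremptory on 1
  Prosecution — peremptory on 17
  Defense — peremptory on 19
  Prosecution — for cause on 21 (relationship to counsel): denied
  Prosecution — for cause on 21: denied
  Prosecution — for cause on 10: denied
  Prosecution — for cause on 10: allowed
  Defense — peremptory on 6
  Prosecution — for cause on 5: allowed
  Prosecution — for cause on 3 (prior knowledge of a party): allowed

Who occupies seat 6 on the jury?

11

Removed: #1, #3, #5, #6, #10, #17, #19, #20. (#21 stays — for-cause denied.)
Seating in order: seats 1–6 → #2, #4, #7, #8, #9, #11.
So seat 6 is #11.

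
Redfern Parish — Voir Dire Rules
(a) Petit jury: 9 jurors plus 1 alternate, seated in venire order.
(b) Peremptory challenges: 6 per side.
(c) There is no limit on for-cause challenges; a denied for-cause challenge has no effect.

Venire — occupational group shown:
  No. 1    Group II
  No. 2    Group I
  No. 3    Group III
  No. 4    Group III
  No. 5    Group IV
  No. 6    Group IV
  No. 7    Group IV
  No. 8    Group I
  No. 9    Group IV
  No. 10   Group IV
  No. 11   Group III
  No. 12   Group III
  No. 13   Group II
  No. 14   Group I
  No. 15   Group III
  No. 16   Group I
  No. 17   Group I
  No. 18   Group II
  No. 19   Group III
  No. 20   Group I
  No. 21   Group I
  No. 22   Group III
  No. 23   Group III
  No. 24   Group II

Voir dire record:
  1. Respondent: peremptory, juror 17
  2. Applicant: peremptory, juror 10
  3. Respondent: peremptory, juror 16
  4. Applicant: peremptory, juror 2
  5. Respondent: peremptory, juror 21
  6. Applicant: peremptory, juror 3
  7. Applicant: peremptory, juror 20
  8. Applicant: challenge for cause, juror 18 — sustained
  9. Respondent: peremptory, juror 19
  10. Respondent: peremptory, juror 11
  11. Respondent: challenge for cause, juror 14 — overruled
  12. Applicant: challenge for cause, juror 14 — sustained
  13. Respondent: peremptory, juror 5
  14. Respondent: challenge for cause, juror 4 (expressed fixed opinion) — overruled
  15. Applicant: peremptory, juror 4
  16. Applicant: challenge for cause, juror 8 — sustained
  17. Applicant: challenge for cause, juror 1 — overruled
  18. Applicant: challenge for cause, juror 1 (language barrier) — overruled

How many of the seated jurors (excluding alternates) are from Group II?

Removed: #2, #3, #4, #5, #8, #10, #11, #14, #16, #17, #18, #19, #20, #21.
Seated jurors 1–9: #1, #6, #7, #9, #12, #13, #15, #22, #23 (alternates #24 not counted).
Of those, in Group II: #1, #13 → 2.

2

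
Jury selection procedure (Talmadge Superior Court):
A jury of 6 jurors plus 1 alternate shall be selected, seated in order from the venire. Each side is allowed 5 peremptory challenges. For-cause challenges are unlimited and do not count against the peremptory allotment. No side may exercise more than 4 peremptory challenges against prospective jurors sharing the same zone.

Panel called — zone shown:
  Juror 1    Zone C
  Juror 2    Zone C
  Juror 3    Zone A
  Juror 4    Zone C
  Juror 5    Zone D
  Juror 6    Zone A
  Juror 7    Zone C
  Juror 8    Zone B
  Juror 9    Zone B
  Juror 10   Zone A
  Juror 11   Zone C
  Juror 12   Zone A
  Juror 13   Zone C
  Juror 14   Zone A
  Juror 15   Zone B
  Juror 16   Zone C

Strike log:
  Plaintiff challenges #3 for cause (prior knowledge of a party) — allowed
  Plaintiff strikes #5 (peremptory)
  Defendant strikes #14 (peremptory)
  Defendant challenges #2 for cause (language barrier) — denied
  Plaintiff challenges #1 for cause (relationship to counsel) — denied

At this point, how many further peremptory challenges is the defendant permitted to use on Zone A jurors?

Defendant peremptories so far: #14 — 1 of 5 used, 4 left overall.
Against Zone A: #14 — 1 used; per-zone cap 4 leaves 3.
Binding limit: min(4, 3) = 3.

3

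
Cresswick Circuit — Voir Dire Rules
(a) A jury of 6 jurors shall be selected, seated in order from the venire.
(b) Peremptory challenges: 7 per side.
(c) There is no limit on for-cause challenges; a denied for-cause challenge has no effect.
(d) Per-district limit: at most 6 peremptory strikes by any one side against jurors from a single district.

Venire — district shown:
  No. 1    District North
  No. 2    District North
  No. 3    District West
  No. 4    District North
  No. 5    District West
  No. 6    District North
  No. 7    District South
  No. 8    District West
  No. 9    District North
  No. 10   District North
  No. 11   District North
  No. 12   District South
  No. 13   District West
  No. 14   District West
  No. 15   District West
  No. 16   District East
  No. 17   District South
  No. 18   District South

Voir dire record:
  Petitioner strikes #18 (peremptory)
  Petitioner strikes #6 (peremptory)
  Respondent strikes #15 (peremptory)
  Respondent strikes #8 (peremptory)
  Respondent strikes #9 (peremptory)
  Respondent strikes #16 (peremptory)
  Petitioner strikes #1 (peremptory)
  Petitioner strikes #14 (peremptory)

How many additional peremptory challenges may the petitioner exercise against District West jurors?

3

Petitioner peremptories so far: #18, #6, #1, #14 — 4 of 7 used, 3 left overall.
Against District West: #14 — 1 used; per-district cap 6 leaves 5.
Binding limit: min(3, 5) = 3.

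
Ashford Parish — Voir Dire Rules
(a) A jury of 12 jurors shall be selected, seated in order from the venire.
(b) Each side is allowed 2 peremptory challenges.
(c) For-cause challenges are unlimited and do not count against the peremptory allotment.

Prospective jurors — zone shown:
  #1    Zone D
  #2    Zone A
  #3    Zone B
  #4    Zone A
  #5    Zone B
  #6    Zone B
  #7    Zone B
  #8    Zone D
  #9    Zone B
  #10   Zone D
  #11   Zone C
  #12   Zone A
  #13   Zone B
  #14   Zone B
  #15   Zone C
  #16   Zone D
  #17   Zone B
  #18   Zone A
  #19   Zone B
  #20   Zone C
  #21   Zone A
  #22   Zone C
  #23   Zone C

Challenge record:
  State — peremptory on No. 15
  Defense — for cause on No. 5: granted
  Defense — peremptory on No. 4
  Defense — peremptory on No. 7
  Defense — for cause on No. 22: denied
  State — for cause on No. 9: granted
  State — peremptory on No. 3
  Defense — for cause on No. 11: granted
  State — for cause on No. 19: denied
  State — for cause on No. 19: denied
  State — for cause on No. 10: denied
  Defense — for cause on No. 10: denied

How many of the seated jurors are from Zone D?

Removed: #3, #4, #5, #7, #9, #11, #15.
Seated jurors 1–12: #1, #2, #6, #8, #10, #12, #13, #14, #16, #17, #18, #19.
Of those, in Zone D: #1, #8, #10, #16 → 4.

4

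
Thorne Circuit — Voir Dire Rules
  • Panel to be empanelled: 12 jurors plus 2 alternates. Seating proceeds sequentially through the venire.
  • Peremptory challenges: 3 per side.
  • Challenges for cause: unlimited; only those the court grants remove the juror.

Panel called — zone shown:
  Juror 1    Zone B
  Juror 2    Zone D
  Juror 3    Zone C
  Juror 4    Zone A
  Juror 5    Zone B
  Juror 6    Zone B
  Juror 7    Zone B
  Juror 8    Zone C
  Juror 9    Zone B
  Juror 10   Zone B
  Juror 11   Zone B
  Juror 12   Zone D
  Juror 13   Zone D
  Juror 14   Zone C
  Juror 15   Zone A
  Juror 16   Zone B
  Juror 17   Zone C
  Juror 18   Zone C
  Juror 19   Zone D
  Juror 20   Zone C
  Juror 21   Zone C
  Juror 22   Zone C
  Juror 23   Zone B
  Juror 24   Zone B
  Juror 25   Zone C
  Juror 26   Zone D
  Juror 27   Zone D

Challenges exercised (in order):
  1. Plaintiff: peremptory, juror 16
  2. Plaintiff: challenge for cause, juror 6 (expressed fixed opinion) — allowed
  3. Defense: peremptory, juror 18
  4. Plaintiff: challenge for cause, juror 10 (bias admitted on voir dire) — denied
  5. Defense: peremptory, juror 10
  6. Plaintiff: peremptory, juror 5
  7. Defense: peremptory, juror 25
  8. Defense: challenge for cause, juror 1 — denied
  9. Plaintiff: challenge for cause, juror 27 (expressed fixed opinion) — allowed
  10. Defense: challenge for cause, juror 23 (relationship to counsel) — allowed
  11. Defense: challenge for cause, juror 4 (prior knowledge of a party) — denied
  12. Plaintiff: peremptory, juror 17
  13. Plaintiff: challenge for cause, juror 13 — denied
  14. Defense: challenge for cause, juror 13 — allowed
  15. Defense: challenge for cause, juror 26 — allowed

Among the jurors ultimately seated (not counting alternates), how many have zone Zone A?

2

Removed: #5, #6, #10, #13, #16, #17, #18, #23, #25, #26, #27.
Seated jurors 1–12: #1, #2, #3, #4, #7, #8, #9, #11, #12, #14, #15, #19 (alternates #20, #21 not counted).
Of those, in Zone A: #4, #15 → 2.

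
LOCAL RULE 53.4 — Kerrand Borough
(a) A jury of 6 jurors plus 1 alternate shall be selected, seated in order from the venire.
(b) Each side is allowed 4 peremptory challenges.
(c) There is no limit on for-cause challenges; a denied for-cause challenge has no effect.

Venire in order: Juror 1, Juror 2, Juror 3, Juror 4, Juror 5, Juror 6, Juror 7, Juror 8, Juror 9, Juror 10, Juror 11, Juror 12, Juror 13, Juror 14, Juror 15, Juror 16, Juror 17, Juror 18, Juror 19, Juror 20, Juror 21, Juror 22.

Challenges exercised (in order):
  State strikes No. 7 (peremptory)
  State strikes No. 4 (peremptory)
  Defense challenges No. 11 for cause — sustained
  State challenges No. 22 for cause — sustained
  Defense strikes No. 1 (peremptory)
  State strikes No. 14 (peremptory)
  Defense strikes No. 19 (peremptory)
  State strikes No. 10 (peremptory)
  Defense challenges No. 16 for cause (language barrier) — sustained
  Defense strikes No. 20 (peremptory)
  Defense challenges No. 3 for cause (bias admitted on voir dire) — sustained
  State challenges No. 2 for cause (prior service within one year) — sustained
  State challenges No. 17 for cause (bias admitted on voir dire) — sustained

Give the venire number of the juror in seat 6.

13

Removed: #1, #2, #3, #4, #7, #10, #11, #14, #16, #17, #19, #20, #22.
Filling seats in venire order through position 6: #5, #6, #8, #9, #12, #13.
So seat 6 is #13.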